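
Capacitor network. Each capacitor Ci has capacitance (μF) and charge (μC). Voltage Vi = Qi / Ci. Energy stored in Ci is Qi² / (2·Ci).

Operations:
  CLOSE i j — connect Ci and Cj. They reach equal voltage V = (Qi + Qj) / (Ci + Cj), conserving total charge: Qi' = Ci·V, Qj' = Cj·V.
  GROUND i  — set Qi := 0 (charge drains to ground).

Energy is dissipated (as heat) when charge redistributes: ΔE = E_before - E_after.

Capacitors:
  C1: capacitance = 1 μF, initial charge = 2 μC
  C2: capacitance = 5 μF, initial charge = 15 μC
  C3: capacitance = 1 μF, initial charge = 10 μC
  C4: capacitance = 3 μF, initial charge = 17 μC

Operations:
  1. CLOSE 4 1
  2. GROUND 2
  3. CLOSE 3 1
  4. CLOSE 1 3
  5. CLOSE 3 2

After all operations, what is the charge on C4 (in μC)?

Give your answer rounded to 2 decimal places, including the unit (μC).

Initial: C1(1μF, Q=2μC, V=2.00V), C2(5μF, Q=15μC, V=3.00V), C3(1μF, Q=10μC, V=10.00V), C4(3μF, Q=17μC, V=5.67V)
Op 1: CLOSE 4-1: Q_total=19.00, C_total=4.00, V=4.75; Q4=14.25, Q1=4.75; dissipated=5.042
Op 2: GROUND 2: Q2=0; energy lost=22.500
Op 3: CLOSE 3-1: Q_total=14.75, C_total=2.00, V=7.38; Q3=7.38, Q1=7.38; dissipated=6.891
Op 4: CLOSE 1-3: Q_total=14.75, C_total=2.00, V=7.38; Q1=7.38, Q3=7.38; dissipated=0.000
Op 5: CLOSE 3-2: Q_total=7.38, C_total=6.00, V=1.23; Q3=1.23, Q2=6.15; dissipated=22.663
Final charges: Q1=7.38, Q2=6.15, Q3=1.23, Q4=14.25

Answer: 14.25 μC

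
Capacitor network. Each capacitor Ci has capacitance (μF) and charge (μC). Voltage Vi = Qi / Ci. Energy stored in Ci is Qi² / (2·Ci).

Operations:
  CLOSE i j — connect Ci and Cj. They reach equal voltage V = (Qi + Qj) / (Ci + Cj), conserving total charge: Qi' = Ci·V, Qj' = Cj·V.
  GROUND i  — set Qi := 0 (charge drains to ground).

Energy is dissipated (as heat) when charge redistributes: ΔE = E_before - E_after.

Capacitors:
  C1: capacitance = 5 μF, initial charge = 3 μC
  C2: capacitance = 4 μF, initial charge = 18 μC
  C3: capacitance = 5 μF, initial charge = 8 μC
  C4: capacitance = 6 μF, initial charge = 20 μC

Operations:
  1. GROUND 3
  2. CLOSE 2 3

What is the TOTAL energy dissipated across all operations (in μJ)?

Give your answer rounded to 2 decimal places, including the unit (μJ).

Initial: C1(5μF, Q=3μC, V=0.60V), C2(4μF, Q=18μC, V=4.50V), C3(5μF, Q=8μC, V=1.60V), C4(6μF, Q=20μC, V=3.33V)
Op 1: GROUND 3: Q3=0; energy lost=6.400
Op 2: CLOSE 2-3: Q_total=18.00, C_total=9.00, V=2.00; Q2=8.00, Q3=10.00; dissipated=22.500
Total dissipated: 28.900 μJ

Answer: 28.90 μJ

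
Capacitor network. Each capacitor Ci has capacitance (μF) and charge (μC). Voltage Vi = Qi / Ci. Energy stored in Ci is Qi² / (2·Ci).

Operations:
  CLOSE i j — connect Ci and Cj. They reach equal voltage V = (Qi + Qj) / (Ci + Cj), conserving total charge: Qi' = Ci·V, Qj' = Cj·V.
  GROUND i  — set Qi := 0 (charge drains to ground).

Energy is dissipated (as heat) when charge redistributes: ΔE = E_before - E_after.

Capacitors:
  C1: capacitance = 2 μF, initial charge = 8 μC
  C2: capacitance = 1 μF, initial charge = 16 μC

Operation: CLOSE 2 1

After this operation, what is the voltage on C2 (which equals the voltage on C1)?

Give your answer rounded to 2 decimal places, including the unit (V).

Initial: C1(2μF, Q=8μC, V=4.00V), C2(1μF, Q=16μC, V=16.00V)
Op 1: CLOSE 2-1: Q_total=24.00, C_total=3.00, V=8.00; Q2=8.00, Q1=16.00; dissipated=48.000

Answer: 8.00 V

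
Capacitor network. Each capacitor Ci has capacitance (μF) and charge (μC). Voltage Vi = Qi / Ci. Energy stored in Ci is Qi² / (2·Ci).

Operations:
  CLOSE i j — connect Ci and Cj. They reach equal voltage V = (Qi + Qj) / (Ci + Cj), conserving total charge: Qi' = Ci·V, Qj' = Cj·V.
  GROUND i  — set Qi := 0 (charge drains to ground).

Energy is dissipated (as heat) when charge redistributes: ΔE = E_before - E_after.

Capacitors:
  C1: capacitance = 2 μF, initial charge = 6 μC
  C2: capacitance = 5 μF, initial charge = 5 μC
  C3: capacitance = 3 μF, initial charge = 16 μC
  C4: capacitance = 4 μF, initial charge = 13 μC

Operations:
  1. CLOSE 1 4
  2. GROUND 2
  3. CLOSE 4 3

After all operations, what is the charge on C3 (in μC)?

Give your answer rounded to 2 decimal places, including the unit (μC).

Initial: C1(2μF, Q=6μC, V=3.00V), C2(5μF, Q=5μC, V=1.00V), C3(3μF, Q=16μC, V=5.33V), C4(4μF, Q=13μC, V=3.25V)
Op 1: CLOSE 1-4: Q_total=19.00, C_total=6.00, V=3.17; Q1=6.33, Q4=12.67; dissipated=0.042
Op 2: GROUND 2: Q2=0; energy lost=2.500
Op 3: CLOSE 4-3: Q_total=28.67, C_total=7.00, V=4.10; Q4=16.38, Q3=12.29; dissipated=4.024
Final charges: Q1=6.33, Q2=0.00, Q3=12.29, Q4=16.38

Answer: 12.29 μC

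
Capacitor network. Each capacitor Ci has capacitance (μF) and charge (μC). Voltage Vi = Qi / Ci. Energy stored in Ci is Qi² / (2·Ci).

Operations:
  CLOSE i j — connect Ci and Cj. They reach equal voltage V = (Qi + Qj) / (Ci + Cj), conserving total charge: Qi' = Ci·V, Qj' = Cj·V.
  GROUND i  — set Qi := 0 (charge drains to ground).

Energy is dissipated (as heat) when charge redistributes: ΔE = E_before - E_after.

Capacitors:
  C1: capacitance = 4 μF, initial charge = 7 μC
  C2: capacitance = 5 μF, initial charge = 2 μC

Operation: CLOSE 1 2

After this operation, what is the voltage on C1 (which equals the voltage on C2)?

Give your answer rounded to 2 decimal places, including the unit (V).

Initial: C1(4μF, Q=7μC, V=1.75V), C2(5μF, Q=2μC, V=0.40V)
Op 1: CLOSE 1-2: Q_total=9.00, C_total=9.00, V=1.00; Q1=4.00, Q2=5.00; dissipated=2.025

Answer: 1.00 V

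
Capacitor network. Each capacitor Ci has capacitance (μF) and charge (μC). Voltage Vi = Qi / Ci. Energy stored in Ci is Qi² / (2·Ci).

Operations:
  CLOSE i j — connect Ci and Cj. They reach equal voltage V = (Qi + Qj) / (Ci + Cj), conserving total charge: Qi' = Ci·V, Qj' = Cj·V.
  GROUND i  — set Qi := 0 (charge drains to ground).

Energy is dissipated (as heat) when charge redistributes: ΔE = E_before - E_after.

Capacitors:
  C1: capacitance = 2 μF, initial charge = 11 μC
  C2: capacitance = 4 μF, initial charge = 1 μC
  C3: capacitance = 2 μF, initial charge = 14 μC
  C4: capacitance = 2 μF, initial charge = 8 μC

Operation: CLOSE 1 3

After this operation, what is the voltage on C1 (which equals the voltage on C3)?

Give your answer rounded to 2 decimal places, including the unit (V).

Initial: C1(2μF, Q=11μC, V=5.50V), C2(4μF, Q=1μC, V=0.25V), C3(2μF, Q=14μC, V=7.00V), C4(2μF, Q=8μC, V=4.00V)
Op 1: CLOSE 1-3: Q_total=25.00, C_total=4.00, V=6.25; Q1=12.50, Q3=12.50; dissipated=1.125

Answer: 6.25 V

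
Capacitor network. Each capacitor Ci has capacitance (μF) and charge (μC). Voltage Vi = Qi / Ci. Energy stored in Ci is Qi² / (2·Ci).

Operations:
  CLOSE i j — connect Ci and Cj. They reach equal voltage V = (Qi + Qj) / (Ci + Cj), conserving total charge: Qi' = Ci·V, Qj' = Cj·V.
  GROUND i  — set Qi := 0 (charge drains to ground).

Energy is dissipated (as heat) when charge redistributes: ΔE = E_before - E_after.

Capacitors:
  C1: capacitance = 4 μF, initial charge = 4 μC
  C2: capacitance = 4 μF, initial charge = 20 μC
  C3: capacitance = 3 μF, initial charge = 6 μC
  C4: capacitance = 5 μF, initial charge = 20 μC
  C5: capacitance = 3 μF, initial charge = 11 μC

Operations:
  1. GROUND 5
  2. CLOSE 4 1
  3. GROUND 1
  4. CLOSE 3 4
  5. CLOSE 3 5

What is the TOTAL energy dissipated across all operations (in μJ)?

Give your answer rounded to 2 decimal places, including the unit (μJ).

Initial: C1(4μF, Q=4μC, V=1.00V), C2(4μF, Q=20μC, V=5.00V), C3(3μF, Q=6μC, V=2.00V), C4(5μF, Q=20μC, V=4.00V), C5(3μF, Q=11μC, V=3.67V)
Op 1: GROUND 5: Q5=0; energy lost=20.167
Op 2: CLOSE 4-1: Q_total=24.00, C_total=9.00, V=2.67; Q4=13.33, Q1=10.67; dissipated=10.000
Op 3: GROUND 1: Q1=0; energy lost=14.222
Op 4: CLOSE 3-4: Q_total=19.33, C_total=8.00, V=2.42; Q3=7.25, Q4=12.08; dissipated=0.417
Op 5: CLOSE 3-5: Q_total=7.25, C_total=6.00, V=1.21; Q3=3.62, Q5=3.62; dissipated=4.380
Total dissipated: 49.186 μJ

Answer: 49.19 μJ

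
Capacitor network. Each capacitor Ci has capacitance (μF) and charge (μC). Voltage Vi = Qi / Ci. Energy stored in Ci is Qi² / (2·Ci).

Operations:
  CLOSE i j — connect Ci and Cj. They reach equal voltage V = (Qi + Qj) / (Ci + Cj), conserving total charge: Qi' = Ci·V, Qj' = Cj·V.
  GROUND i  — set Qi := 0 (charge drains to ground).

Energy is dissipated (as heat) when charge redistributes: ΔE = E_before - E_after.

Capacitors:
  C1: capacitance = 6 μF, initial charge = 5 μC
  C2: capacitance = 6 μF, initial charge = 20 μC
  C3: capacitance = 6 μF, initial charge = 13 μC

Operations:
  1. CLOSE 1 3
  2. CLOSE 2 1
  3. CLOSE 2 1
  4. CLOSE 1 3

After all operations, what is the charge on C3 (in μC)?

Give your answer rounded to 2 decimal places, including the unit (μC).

Initial: C1(6μF, Q=5μC, V=0.83V), C2(6μF, Q=20μC, V=3.33V), C3(6μF, Q=13μC, V=2.17V)
Op 1: CLOSE 1-3: Q_total=18.00, C_total=12.00, V=1.50; Q1=9.00, Q3=9.00; dissipated=2.667
Op 2: CLOSE 2-1: Q_total=29.00, C_total=12.00, V=2.42; Q2=14.50, Q1=14.50; dissipated=5.042
Op 3: CLOSE 2-1: Q_total=29.00, C_total=12.00, V=2.42; Q2=14.50, Q1=14.50; dissipated=0.000
Op 4: CLOSE 1-3: Q_total=23.50, C_total=12.00, V=1.96; Q1=11.75, Q3=11.75; dissipated=1.260
Final charges: Q1=11.75, Q2=14.50, Q3=11.75

Answer: 11.75 μC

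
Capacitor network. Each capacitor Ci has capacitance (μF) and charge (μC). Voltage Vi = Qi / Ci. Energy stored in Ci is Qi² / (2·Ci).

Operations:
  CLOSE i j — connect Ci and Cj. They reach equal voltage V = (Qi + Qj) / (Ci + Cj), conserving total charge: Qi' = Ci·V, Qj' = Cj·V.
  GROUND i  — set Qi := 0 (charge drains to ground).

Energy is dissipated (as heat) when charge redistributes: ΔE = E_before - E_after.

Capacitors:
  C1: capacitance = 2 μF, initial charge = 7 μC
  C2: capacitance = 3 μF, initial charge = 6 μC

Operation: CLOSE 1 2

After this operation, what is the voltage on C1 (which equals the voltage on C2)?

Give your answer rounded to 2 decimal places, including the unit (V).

Initial: C1(2μF, Q=7μC, V=3.50V), C2(3μF, Q=6μC, V=2.00V)
Op 1: CLOSE 1-2: Q_total=13.00, C_total=5.00, V=2.60; Q1=5.20, Q2=7.80; dissipated=1.350

Answer: 2.60 V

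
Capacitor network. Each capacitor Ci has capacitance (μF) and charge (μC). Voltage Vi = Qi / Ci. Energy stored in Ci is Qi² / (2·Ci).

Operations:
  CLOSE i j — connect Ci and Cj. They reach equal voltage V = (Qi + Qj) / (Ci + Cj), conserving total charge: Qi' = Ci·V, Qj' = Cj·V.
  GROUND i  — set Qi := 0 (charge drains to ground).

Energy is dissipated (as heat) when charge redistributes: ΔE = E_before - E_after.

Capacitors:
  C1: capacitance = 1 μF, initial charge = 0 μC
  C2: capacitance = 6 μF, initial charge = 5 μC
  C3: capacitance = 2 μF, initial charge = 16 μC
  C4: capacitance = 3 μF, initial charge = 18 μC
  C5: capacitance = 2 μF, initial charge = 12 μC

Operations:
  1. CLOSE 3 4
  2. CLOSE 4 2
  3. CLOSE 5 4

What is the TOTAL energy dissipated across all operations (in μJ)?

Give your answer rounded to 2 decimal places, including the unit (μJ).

Initial: C1(1μF, Q=0μC, V=0.00V), C2(6μF, Q=5μC, V=0.83V), C3(2μF, Q=16μC, V=8.00V), C4(3μF, Q=18μC, V=6.00V), C5(2μF, Q=12μC, V=6.00V)
Op 1: CLOSE 3-4: Q_total=34.00, C_total=5.00, V=6.80; Q3=13.60, Q4=20.40; dissipated=2.400
Op 2: CLOSE 4-2: Q_total=25.40, C_total=9.00, V=2.82; Q4=8.47, Q2=16.93; dissipated=35.601
Op 3: CLOSE 5-4: Q_total=20.47, C_total=5.00, V=4.09; Q5=8.19, Q4=12.28; dissipated=6.059
Total dissipated: 44.060 μJ

Answer: 44.06 μJ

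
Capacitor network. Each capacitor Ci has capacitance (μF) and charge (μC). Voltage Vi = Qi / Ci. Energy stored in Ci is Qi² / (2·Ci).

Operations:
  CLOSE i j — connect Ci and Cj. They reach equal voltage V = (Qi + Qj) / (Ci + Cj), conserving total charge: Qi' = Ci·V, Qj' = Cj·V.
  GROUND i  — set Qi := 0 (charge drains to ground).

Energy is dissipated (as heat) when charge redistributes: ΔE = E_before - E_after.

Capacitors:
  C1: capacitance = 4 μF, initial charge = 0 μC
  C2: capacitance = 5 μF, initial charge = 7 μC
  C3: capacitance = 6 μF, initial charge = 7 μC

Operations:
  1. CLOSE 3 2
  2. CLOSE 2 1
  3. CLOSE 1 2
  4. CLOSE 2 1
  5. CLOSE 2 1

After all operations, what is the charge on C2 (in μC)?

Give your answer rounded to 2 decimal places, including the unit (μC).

Answer: 3.54 μC

Derivation:
Initial: C1(4μF, Q=0μC, V=0.00V), C2(5μF, Q=7μC, V=1.40V), C3(6μF, Q=7μC, V=1.17V)
Op 1: CLOSE 3-2: Q_total=14.00, C_total=11.00, V=1.27; Q3=7.64, Q2=6.36; dissipated=0.074
Op 2: CLOSE 2-1: Q_total=6.36, C_total=9.00, V=0.71; Q2=3.54, Q1=2.83; dissipated=1.800
Op 3: CLOSE 1-2: Q_total=6.36, C_total=9.00, V=0.71; Q1=2.83, Q2=3.54; dissipated=0.000
Op 4: CLOSE 2-1: Q_total=6.36, C_total=9.00, V=0.71; Q2=3.54, Q1=2.83; dissipated=0.000
Op 5: CLOSE 2-1: Q_total=6.36, C_total=9.00, V=0.71; Q2=3.54, Q1=2.83; dissipated=0.000
Final charges: Q1=2.83, Q2=3.54, Q3=7.64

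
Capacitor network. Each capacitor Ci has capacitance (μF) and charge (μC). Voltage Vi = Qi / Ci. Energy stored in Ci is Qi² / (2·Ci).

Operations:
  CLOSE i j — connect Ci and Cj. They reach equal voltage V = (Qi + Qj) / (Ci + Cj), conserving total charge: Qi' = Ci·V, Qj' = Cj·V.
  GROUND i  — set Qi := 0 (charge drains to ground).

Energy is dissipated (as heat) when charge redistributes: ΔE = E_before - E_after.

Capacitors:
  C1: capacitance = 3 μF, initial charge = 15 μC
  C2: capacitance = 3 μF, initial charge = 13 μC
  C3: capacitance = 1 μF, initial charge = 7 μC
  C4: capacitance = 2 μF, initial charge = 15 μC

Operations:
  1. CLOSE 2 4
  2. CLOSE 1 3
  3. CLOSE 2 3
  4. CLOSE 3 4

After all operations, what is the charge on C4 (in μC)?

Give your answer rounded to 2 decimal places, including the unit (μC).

Initial: C1(3μF, Q=15μC, V=5.00V), C2(3μF, Q=13μC, V=4.33V), C3(1μF, Q=7μC, V=7.00V), C4(2μF, Q=15μC, V=7.50V)
Op 1: CLOSE 2-4: Q_total=28.00, C_total=5.00, V=5.60; Q2=16.80, Q4=11.20; dissipated=6.017
Op 2: CLOSE 1-3: Q_total=22.00, C_total=4.00, V=5.50; Q1=16.50, Q3=5.50; dissipated=1.500
Op 3: CLOSE 2-3: Q_total=22.30, C_total=4.00, V=5.58; Q2=16.73, Q3=5.58; dissipated=0.004
Op 4: CLOSE 3-4: Q_total=16.77, C_total=3.00, V=5.59; Q3=5.59, Q4=11.18; dissipated=0.000
Final charges: Q1=16.50, Q2=16.73, Q3=5.59, Q4=11.18

Answer: 11.18 μC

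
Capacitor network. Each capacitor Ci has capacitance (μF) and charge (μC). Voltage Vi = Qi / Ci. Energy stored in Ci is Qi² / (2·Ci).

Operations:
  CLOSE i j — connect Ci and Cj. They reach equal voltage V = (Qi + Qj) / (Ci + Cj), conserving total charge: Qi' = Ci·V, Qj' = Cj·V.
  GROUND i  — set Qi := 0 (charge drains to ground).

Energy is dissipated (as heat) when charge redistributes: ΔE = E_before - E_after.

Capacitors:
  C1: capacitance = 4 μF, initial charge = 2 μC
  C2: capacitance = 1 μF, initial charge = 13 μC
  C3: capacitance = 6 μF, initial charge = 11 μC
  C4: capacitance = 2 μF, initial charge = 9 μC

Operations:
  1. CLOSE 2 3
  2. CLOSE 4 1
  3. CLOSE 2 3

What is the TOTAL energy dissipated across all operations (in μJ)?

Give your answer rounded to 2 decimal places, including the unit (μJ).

Answer: 64.11 μJ

Derivation:
Initial: C1(4μF, Q=2μC, V=0.50V), C2(1μF, Q=13μC, V=13.00V), C3(6μF, Q=11μC, V=1.83V), C4(2μF, Q=9μC, V=4.50V)
Op 1: CLOSE 2-3: Q_total=24.00, C_total=7.00, V=3.43; Q2=3.43, Q3=20.57; dissipated=53.440
Op 2: CLOSE 4-1: Q_total=11.00, C_total=6.00, V=1.83; Q4=3.67, Q1=7.33; dissipated=10.667
Op 3: CLOSE 2-3: Q_total=24.00, C_total=7.00, V=3.43; Q2=3.43, Q3=20.57; dissipated=0.000
Total dissipated: 64.107 μJ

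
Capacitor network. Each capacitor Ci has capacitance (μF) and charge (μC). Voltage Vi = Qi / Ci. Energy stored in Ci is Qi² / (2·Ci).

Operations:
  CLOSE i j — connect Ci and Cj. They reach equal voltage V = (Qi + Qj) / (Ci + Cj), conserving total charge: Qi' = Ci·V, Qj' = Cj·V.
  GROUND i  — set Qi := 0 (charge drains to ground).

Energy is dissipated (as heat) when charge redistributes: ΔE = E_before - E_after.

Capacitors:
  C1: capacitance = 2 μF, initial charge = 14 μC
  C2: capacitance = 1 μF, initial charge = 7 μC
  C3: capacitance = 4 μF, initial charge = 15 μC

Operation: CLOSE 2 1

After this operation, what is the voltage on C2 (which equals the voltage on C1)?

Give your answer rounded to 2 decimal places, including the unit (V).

Answer: 7.00 V

Derivation:
Initial: C1(2μF, Q=14μC, V=7.00V), C2(1μF, Q=7μC, V=7.00V), C3(4μF, Q=15μC, V=3.75V)
Op 1: CLOSE 2-1: Q_total=21.00, C_total=3.00, V=7.00; Q2=7.00, Q1=14.00; dissipated=0.000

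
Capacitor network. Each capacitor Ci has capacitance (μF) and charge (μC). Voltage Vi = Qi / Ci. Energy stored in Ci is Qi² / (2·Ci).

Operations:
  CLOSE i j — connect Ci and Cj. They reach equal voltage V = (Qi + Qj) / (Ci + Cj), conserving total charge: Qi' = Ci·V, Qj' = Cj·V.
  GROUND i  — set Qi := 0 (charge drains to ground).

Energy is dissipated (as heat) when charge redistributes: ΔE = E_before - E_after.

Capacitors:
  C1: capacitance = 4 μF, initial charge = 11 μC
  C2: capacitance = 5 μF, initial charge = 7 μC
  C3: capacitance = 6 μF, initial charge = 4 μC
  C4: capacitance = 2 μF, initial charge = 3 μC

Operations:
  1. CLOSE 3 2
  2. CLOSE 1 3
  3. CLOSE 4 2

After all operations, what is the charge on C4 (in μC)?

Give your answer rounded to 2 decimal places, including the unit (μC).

Answer: 2.29 μC

Derivation:
Initial: C1(4μF, Q=11μC, V=2.75V), C2(5μF, Q=7μC, V=1.40V), C3(6μF, Q=4μC, V=0.67V), C4(2μF, Q=3μC, V=1.50V)
Op 1: CLOSE 3-2: Q_total=11.00, C_total=11.00, V=1.00; Q3=6.00, Q2=5.00; dissipated=0.733
Op 2: CLOSE 1-3: Q_total=17.00, C_total=10.00, V=1.70; Q1=6.80, Q3=10.20; dissipated=3.675
Op 3: CLOSE 4-2: Q_total=8.00, C_total=7.00, V=1.14; Q4=2.29, Q2=5.71; dissipated=0.179
Final charges: Q1=6.80, Q2=5.71, Q3=10.20, Q4=2.29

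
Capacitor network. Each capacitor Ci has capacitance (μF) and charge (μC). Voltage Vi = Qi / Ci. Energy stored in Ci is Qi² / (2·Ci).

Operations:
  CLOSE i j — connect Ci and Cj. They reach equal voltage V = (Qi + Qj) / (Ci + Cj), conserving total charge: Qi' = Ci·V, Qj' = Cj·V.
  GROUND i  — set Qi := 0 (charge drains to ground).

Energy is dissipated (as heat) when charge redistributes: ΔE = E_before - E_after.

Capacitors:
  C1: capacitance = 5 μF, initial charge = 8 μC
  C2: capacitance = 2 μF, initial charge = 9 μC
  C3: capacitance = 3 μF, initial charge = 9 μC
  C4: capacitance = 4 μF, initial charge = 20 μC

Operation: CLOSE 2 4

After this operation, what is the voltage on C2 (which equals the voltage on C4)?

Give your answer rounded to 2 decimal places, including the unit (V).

Initial: C1(5μF, Q=8μC, V=1.60V), C2(2μF, Q=9μC, V=4.50V), C3(3μF, Q=9μC, V=3.00V), C4(4μF, Q=20μC, V=5.00V)
Op 1: CLOSE 2-4: Q_total=29.00, C_total=6.00, V=4.83; Q2=9.67, Q4=19.33; dissipated=0.167

Answer: 4.83 V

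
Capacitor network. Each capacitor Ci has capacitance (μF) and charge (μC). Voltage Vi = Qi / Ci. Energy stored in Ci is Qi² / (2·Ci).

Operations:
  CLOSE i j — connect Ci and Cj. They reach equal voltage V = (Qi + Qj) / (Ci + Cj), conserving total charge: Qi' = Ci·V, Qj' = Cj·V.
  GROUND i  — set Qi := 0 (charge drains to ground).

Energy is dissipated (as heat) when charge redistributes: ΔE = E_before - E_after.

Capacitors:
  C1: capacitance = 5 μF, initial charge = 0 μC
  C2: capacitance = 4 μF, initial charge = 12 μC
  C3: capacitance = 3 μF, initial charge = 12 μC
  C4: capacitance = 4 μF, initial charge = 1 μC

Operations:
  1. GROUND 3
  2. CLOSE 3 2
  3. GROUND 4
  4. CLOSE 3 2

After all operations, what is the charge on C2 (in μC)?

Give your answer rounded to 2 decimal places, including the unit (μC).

Answer: 6.86 μC

Derivation:
Initial: C1(5μF, Q=0μC, V=0.00V), C2(4μF, Q=12μC, V=3.00V), C3(3μF, Q=12μC, V=4.00V), C4(4μF, Q=1μC, V=0.25V)
Op 1: GROUND 3: Q3=0; energy lost=24.000
Op 2: CLOSE 3-2: Q_total=12.00, C_total=7.00, V=1.71; Q3=5.14, Q2=6.86; dissipated=7.714
Op 3: GROUND 4: Q4=0; energy lost=0.125
Op 4: CLOSE 3-2: Q_total=12.00, C_total=7.00, V=1.71; Q3=5.14, Q2=6.86; dissipated=0.000
Final charges: Q1=0.00, Q2=6.86, Q3=5.14, Q4=0.00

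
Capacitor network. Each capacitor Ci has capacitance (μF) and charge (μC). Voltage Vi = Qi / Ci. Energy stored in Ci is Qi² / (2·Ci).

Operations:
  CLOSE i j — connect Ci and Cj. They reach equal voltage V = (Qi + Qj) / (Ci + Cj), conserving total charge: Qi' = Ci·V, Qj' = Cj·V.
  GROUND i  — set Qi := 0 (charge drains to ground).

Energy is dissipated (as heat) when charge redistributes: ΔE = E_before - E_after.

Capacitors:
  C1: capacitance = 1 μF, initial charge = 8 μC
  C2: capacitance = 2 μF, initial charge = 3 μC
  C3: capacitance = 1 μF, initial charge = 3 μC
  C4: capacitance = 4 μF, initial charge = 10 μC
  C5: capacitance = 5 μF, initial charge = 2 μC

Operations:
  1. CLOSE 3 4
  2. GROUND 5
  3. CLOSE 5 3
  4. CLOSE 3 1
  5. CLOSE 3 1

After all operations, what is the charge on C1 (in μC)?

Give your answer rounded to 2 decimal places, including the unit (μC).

Initial: C1(1μF, Q=8μC, V=8.00V), C2(2μF, Q=3μC, V=1.50V), C3(1μF, Q=3μC, V=3.00V), C4(4μF, Q=10μC, V=2.50V), C5(5μF, Q=2μC, V=0.40V)
Op 1: CLOSE 3-4: Q_total=13.00, C_total=5.00, V=2.60; Q3=2.60, Q4=10.40; dissipated=0.100
Op 2: GROUND 5: Q5=0; energy lost=0.400
Op 3: CLOSE 5-3: Q_total=2.60, C_total=6.00, V=0.43; Q5=2.17, Q3=0.43; dissipated=2.817
Op 4: CLOSE 3-1: Q_total=8.43, C_total=2.00, V=4.22; Q3=4.22, Q1=4.22; dissipated=14.314
Op 5: CLOSE 3-1: Q_total=8.43, C_total=2.00, V=4.22; Q3=4.22, Q1=4.22; dissipated=0.000
Final charges: Q1=4.22, Q2=3.00, Q3=4.22, Q4=10.40, Q5=2.17

Answer: 4.22 μC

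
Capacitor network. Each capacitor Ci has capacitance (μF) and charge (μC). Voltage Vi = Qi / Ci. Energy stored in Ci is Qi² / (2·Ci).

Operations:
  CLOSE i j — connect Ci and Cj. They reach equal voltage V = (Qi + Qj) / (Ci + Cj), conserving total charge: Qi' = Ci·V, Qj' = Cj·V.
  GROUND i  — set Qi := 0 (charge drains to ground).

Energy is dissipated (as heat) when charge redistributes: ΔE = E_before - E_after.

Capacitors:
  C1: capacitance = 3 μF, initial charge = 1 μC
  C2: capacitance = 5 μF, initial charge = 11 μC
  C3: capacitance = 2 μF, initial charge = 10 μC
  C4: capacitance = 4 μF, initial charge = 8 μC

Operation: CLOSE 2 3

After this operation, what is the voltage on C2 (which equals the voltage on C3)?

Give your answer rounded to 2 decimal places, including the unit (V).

Initial: C1(3μF, Q=1μC, V=0.33V), C2(5μF, Q=11μC, V=2.20V), C3(2μF, Q=10μC, V=5.00V), C4(4μF, Q=8μC, V=2.00V)
Op 1: CLOSE 2-3: Q_total=21.00, C_total=7.00, V=3.00; Q2=15.00, Q3=6.00; dissipated=5.600

Answer: 3.00 V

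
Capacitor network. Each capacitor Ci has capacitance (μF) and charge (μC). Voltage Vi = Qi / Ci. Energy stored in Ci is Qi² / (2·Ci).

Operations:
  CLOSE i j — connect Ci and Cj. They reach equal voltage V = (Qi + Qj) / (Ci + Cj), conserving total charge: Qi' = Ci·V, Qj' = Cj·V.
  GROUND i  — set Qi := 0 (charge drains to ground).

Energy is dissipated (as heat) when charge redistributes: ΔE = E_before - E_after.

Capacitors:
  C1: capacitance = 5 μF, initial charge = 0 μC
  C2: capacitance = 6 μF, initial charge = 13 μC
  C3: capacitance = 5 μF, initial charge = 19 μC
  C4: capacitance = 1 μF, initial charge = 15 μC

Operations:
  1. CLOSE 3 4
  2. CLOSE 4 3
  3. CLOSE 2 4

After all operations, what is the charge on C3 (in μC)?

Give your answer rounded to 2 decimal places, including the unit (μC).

Answer: 28.33 μC

Derivation:
Initial: C1(5μF, Q=0μC, V=0.00V), C2(6μF, Q=13μC, V=2.17V), C3(5μF, Q=19μC, V=3.80V), C4(1μF, Q=15μC, V=15.00V)
Op 1: CLOSE 3-4: Q_total=34.00, C_total=6.00, V=5.67; Q3=28.33, Q4=5.67; dissipated=52.267
Op 2: CLOSE 4-3: Q_total=34.00, C_total=6.00, V=5.67; Q4=5.67, Q3=28.33; dissipated=0.000
Op 3: CLOSE 2-4: Q_total=18.67, C_total=7.00, V=2.67; Q2=16.00, Q4=2.67; dissipated=5.250
Final charges: Q1=0.00, Q2=16.00, Q3=28.33, Q4=2.67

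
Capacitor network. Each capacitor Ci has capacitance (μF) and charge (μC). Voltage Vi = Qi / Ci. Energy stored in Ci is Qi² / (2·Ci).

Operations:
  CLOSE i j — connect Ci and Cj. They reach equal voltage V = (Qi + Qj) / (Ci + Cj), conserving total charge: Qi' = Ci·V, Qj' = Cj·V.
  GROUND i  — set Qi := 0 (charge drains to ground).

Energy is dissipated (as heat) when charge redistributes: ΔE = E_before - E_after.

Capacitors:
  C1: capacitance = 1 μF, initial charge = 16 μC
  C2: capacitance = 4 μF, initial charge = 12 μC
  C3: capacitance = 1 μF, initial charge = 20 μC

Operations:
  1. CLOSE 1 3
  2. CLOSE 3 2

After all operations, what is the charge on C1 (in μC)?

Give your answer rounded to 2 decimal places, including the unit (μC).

Answer: 18.00 μC

Derivation:
Initial: C1(1μF, Q=16μC, V=16.00V), C2(4μF, Q=12μC, V=3.00V), C3(1μF, Q=20μC, V=20.00V)
Op 1: CLOSE 1-3: Q_total=36.00, C_total=2.00, V=18.00; Q1=18.00, Q3=18.00; dissipated=4.000
Op 2: CLOSE 3-2: Q_total=30.00, C_total=5.00, V=6.00; Q3=6.00, Q2=24.00; dissipated=90.000
Final charges: Q1=18.00, Q2=24.00, Q3=6.00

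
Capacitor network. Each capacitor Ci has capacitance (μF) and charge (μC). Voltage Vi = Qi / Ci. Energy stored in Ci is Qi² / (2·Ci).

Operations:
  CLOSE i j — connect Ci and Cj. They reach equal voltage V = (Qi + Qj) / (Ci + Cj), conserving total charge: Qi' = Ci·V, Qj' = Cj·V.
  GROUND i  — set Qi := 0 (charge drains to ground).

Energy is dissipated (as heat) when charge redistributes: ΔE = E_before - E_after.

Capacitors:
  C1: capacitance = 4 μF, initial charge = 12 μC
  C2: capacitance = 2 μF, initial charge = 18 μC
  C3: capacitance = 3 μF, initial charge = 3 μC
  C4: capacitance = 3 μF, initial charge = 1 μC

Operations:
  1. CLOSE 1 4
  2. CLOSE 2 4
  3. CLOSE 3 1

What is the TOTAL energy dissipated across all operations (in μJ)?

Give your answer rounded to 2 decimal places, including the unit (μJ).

Answer: 37.34 μJ

Derivation:
Initial: C1(4μF, Q=12μC, V=3.00V), C2(2μF, Q=18μC, V=9.00V), C3(3μF, Q=3μC, V=1.00V), C4(3μF, Q=1μC, V=0.33V)
Op 1: CLOSE 1-4: Q_total=13.00, C_total=7.00, V=1.86; Q1=7.43, Q4=5.57; dissipated=6.095
Op 2: CLOSE 2-4: Q_total=23.57, C_total=5.00, V=4.71; Q2=9.43, Q4=14.14; dissipated=30.612
Op 3: CLOSE 3-1: Q_total=10.43, C_total=7.00, V=1.49; Q3=4.47, Q1=5.96; dissipated=0.630
Total dissipated: 37.337 μJ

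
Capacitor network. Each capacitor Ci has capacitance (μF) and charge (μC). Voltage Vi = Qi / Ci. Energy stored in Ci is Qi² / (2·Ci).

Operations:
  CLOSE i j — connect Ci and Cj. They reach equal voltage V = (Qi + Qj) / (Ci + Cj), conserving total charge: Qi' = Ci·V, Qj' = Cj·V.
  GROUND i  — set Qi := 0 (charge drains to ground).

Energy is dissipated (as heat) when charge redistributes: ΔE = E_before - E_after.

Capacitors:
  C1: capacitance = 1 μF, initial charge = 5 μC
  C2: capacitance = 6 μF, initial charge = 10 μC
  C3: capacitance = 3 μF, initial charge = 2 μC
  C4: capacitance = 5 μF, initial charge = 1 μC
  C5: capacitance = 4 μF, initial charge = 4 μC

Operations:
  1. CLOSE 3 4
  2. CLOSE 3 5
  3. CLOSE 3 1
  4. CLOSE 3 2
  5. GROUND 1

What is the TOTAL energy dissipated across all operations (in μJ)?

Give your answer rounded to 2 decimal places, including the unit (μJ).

Initial: C1(1μF, Q=5μC, V=5.00V), C2(6μF, Q=10μC, V=1.67V), C3(3μF, Q=2μC, V=0.67V), C4(5μF, Q=1μC, V=0.20V), C5(4μF, Q=4μC, V=1.00V)
Op 1: CLOSE 3-4: Q_total=3.00, C_total=8.00, V=0.38; Q3=1.12, Q4=1.88; dissipated=0.204
Op 2: CLOSE 3-5: Q_total=5.12, C_total=7.00, V=0.73; Q3=2.20, Q5=2.93; dissipated=0.335
Op 3: CLOSE 3-1: Q_total=7.20, C_total=4.00, V=1.80; Q3=5.40, Q1=1.80; dissipated=6.830
Op 4: CLOSE 3-2: Q_total=15.40, C_total=9.00, V=1.71; Q3=5.13, Q2=10.26; dissipated=0.018
Op 5: GROUND 1: Q1=0; energy lost=1.618
Total dissipated: 9.005 μJ

Answer: 9.01 μJ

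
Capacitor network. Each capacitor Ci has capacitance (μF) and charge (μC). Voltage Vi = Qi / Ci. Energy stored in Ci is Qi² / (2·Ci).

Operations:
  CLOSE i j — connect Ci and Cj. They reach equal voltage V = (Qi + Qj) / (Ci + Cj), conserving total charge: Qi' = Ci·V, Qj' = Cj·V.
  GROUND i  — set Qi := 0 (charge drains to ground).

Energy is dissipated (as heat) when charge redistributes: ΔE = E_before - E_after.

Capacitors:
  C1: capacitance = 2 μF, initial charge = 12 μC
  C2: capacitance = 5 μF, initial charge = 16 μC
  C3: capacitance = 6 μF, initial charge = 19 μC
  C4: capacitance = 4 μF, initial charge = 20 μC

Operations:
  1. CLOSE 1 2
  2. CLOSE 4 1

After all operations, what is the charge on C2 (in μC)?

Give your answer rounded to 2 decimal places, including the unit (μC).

Answer: 20.00 μC

Derivation:
Initial: C1(2μF, Q=12μC, V=6.00V), C2(5μF, Q=16μC, V=3.20V), C3(6μF, Q=19μC, V=3.17V), C4(4μF, Q=20μC, V=5.00V)
Op 1: CLOSE 1-2: Q_total=28.00, C_total=7.00, V=4.00; Q1=8.00, Q2=20.00; dissipated=5.600
Op 2: CLOSE 4-1: Q_total=28.00, C_total=6.00, V=4.67; Q4=18.67, Q1=9.33; dissipated=0.667
Final charges: Q1=9.33, Q2=20.00, Q3=19.00, Q4=18.67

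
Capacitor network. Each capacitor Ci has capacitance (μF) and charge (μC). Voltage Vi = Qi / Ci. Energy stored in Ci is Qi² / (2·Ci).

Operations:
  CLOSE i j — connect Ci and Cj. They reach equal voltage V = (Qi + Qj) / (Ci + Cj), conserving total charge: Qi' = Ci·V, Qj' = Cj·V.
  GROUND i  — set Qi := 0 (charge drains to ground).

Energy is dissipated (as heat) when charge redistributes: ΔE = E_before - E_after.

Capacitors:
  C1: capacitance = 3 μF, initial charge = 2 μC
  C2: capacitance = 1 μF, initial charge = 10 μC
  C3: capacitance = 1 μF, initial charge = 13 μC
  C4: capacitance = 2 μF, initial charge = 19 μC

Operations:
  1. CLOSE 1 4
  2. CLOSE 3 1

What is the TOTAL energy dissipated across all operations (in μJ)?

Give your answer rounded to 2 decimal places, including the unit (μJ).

Answer: 75.86 μJ

Derivation:
Initial: C1(3μF, Q=2μC, V=0.67V), C2(1μF, Q=10μC, V=10.00V), C3(1μF, Q=13μC, V=13.00V), C4(2μF, Q=19μC, V=9.50V)
Op 1: CLOSE 1-4: Q_total=21.00, C_total=5.00, V=4.20; Q1=12.60, Q4=8.40; dissipated=46.817
Op 2: CLOSE 3-1: Q_total=25.60, C_total=4.00, V=6.40; Q3=6.40, Q1=19.20; dissipated=29.040
Total dissipated: 75.857 μJ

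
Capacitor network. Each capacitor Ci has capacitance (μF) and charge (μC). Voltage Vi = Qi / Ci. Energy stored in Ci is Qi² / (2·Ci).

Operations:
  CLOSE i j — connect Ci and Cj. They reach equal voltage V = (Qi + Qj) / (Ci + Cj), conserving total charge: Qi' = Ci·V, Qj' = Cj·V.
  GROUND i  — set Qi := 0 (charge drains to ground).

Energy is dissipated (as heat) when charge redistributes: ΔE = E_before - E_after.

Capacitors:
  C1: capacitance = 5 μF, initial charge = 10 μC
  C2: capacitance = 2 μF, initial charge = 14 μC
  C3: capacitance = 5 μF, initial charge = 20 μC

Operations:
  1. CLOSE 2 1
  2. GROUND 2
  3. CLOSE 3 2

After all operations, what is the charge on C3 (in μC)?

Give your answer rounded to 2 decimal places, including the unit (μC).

Initial: C1(5μF, Q=10μC, V=2.00V), C2(2μF, Q=14μC, V=7.00V), C3(5μF, Q=20μC, V=4.00V)
Op 1: CLOSE 2-1: Q_total=24.00, C_total=7.00, V=3.43; Q2=6.86, Q1=17.14; dissipated=17.857
Op 2: GROUND 2: Q2=0; energy lost=11.755
Op 3: CLOSE 3-2: Q_total=20.00, C_total=7.00, V=2.86; Q3=14.29, Q2=5.71; dissipated=11.429
Final charges: Q1=17.14, Q2=5.71, Q3=14.29

Answer: 14.29 μC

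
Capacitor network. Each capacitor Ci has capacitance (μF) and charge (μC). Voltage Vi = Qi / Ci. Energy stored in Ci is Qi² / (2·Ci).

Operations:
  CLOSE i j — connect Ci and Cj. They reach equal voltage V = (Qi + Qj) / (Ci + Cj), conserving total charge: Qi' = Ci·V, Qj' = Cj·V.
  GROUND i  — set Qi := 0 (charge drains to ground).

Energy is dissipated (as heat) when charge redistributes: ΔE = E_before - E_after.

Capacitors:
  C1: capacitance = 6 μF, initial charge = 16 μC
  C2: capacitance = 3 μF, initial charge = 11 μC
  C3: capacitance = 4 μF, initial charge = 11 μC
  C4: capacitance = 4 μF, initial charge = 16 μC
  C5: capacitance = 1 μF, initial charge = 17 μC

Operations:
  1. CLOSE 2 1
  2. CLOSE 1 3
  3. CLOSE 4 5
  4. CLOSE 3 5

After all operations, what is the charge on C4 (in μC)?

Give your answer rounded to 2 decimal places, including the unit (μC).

Answer: 26.40 μC

Derivation:
Initial: C1(6μF, Q=16μC, V=2.67V), C2(3μF, Q=11μC, V=3.67V), C3(4μF, Q=11μC, V=2.75V), C4(4μF, Q=16μC, V=4.00V), C5(1μF, Q=17μC, V=17.00V)
Op 1: CLOSE 2-1: Q_total=27.00, C_total=9.00, V=3.00; Q2=9.00, Q1=18.00; dissipated=1.000
Op 2: CLOSE 1-3: Q_total=29.00, C_total=10.00, V=2.90; Q1=17.40, Q3=11.60; dissipated=0.075
Op 3: CLOSE 4-5: Q_total=33.00, C_total=5.00, V=6.60; Q4=26.40, Q5=6.60; dissipated=67.600
Op 4: CLOSE 3-5: Q_total=18.20, C_total=5.00, V=3.64; Q3=14.56, Q5=3.64; dissipated=5.476
Final charges: Q1=17.40, Q2=9.00, Q3=14.56, Q4=26.40, Q5=3.64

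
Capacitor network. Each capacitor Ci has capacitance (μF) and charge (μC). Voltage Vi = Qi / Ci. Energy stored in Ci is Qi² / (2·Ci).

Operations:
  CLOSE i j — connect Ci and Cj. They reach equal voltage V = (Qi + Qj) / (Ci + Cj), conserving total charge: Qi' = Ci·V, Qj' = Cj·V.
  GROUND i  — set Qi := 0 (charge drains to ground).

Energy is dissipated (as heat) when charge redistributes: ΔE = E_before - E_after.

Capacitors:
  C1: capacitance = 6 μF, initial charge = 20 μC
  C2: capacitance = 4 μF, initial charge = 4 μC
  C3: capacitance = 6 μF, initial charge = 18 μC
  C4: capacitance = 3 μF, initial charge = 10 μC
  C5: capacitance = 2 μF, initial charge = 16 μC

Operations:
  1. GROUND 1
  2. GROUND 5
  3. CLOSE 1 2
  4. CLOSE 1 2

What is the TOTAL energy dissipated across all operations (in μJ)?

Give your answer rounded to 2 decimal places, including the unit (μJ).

Answer: 98.53 μJ

Derivation:
Initial: C1(6μF, Q=20μC, V=3.33V), C2(4μF, Q=4μC, V=1.00V), C3(6μF, Q=18μC, V=3.00V), C4(3μF, Q=10μC, V=3.33V), C5(2μF, Q=16μC, V=8.00V)
Op 1: GROUND 1: Q1=0; energy lost=33.333
Op 2: GROUND 5: Q5=0; energy lost=64.000
Op 3: CLOSE 1-2: Q_total=4.00, C_total=10.00, V=0.40; Q1=2.40, Q2=1.60; dissipated=1.200
Op 4: CLOSE 1-2: Q_total=4.00, C_total=10.00, V=0.40; Q1=2.40, Q2=1.60; dissipated=0.000
Total dissipated: 98.533 μJ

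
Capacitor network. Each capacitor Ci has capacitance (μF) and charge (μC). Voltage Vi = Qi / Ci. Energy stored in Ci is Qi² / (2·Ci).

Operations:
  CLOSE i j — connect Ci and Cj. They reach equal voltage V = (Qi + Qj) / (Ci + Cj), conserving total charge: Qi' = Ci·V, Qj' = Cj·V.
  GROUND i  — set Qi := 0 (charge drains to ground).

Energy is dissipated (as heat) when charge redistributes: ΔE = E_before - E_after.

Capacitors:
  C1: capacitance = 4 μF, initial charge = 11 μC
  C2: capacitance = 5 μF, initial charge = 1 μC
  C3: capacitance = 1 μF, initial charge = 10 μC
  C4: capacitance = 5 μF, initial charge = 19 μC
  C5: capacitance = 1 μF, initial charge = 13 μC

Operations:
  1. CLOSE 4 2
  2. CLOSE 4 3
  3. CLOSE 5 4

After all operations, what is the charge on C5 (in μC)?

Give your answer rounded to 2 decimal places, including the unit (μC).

Initial: C1(4μF, Q=11μC, V=2.75V), C2(5μF, Q=1μC, V=0.20V), C3(1μF, Q=10μC, V=10.00V), C4(5μF, Q=19μC, V=3.80V), C5(1μF, Q=13μC, V=13.00V)
Op 1: CLOSE 4-2: Q_total=20.00, C_total=10.00, V=2.00; Q4=10.00, Q2=10.00; dissipated=16.200
Op 2: CLOSE 4-3: Q_total=20.00, C_total=6.00, V=3.33; Q4=16.67, Q3=3.33; dissipated=26.667
Op 3: CLOSE 5-4: Q_total=29.67, C_total=6.00, V=4.94; Q5=4.94, Q4=24.72; dissipated=38.935
Final charges: Q1=11.00, Q2=10.00, Q3=3.33, Q4=24.72, Q5=4.94

Answer: 4.94 μC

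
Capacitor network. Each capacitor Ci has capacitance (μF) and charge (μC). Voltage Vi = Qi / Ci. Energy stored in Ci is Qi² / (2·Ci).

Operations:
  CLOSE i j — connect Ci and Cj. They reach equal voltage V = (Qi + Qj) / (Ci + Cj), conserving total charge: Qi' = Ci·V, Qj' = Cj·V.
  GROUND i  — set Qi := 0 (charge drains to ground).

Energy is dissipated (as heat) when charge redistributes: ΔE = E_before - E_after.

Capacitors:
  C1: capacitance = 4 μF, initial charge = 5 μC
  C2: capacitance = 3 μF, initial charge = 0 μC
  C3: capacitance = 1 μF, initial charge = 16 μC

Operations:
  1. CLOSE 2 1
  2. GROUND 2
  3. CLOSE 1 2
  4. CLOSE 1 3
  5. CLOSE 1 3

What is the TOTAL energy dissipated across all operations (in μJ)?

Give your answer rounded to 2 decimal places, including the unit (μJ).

Initial: C1(4μF, Q=5μC, V=1.25V), C2(3μF, Q=0μC, V=0.00V), C3(1μF, Q=16μC, V=16.00V)
Op 1: CLOSE 2-1: Q_total=5.00, C_total=7.00, V=0.71; Q2=2.14, Q1=2.86; dissipated=1.339
Op 2: GROUND 2: Q2=0; energy lost=0.765
Op 3: CLOSE 1-2: Q_total=2.86, C_total=7.00, V=0.41; Q1=1.63, Q2=1.22; dissipated=0.437
Op 4: CLOSE 1-3: Q_total=17.63, C_total=5.00, V=3.53; Q1=14.11, Q3=3.53; dissipated=97.242
Op 5: CLOSE 1-3: Q_total=17.63, C_total=5.00, V=3.53; Q1=14.11, Q3=3.53; dissipated=0.000
Total dissipated: 99.784 μJ

Answer: 99.78 μJ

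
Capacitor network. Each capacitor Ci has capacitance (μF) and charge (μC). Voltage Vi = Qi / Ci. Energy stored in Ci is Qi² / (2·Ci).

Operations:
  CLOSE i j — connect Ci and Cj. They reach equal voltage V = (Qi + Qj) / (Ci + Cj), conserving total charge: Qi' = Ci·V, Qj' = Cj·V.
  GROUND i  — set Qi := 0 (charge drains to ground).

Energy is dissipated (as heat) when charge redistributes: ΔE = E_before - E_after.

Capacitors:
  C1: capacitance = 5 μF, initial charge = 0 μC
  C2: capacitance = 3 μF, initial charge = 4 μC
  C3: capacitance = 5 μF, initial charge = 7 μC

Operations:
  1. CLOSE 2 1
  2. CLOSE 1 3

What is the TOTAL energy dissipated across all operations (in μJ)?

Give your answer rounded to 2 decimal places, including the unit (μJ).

Initial: C1(5μF, Q=0μC, V=0.00V), C2(3μF, Q=4μC, V=1.33V), C3(5μF, Q=7μC, V=1.40V)
Op 1: CLOSE 2-1: Q_total=4.00, C_total=8.00, V=0.50; Q2=1.50, Q1=2.50; dissipated=1.667
Op 2: CLOSE 1-3: Q_total=9.50, C_total=10.00, V=0.95; Q1=4.75, Q3=4.75; dissipated=1.012
Total dissipated: 2.679 μJ

Answer: 2.68 μJ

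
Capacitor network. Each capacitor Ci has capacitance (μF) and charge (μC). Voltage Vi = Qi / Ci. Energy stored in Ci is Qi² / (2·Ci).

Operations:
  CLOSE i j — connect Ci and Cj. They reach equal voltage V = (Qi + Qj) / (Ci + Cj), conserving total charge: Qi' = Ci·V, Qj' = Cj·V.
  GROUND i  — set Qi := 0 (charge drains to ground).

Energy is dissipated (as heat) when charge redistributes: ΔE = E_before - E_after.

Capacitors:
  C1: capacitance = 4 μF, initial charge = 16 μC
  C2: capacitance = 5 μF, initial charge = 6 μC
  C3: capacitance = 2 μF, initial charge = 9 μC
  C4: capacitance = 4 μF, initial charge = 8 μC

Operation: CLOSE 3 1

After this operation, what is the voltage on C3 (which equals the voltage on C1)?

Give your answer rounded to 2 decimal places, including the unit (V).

Initial: C1(4μF, Q=16μC, V=4.00V), C2(5μF, Q=6μC, V=1.20V), C3(2μF, Q=9μC, V=4.50V), C4(4μF, Q=8μC, V=2.00V)
Op 1: CLOSE 3-1: Q_total=25.00, C_total=6.00, V=4.17; Q3=8.33, Q1=16.67; dissipated=0.167

Answer: 4.17 V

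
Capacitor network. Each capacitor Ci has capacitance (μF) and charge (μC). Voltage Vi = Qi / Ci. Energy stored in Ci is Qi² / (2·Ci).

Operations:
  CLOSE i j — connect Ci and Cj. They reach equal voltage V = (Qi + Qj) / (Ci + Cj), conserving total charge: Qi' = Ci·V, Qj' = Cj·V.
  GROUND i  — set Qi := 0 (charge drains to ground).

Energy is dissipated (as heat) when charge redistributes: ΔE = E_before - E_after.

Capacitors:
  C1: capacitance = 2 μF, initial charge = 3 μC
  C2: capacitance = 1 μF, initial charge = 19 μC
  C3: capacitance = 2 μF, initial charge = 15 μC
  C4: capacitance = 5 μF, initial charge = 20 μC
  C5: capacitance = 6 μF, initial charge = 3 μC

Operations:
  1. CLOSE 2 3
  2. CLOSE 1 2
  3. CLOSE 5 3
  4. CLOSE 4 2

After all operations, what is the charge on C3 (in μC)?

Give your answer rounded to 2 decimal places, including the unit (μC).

Answer: 6.42 μC

Derivation:
Initial: C1(2μF, Q=3μC, V=1.50V), C2(1μF, Q=19μC, V=19.00V), C3(2μF, Q=15μC, V=7.50V), C4(5μF, Q=20μC, V=4.00V), C5(6μF, Q=3μC, V=0.50V)
Op 1: CLOSE 2-3: Q_total=34.00, C_total=3.00, V=11.33; Q2=11.33, Q3=22.67; dissipated=44.083
Op 2: CLOSE 1-2: Q_total=14.33, C_total=3.00, V=4.78; Q1=9.56, Q2=4.78; dissipated=32.231
Op 3: CLOSE 5-3: Q_total=25.67, C_total=8.00, V=3.21; Q5=19.25, Q3=6.42; dissipated=88.021
Op 4: CLOSE 4-2: Q_total=24.78, C_total=6.00, V=4.13; Q4=20.65, Q2=4.13; dissipated=0.252
Final charges: Q1=9.56, Q2=4.13, Q3=6.42, Q4=20.65, Q5=19.25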